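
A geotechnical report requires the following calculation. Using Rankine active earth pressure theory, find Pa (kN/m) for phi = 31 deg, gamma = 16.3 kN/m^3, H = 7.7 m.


Compute active earth pressure coefficient:
Ka = tan^2(45 - phi/2) = tan^2(29.5) = 0.320099
Compute active force:
Pa = 0.5 * Ka * gamma * H^2
Pa = 0.5 * 0.320099 * 16.3 * 7.7^2
Pa = 154.68 kN/m


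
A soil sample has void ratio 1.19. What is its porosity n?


Using the relation n = e / (1 + e)
n = 1.19 / (1 + 1.19)
n = 1.19 / 2.19
n = 0.5434


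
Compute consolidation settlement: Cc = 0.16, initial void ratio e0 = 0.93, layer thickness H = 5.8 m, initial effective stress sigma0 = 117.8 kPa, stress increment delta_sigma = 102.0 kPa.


Result: 0.1302 m

Derivation:
Using Sc = Cc * H / (1 + e0) * log10((sigma0 + delta_sigma) / sigma0)
Stress ratio = (117.8 + 102.0) / 117.8 = 1.86587
log10(1.86587) = 0.270882
Cc * H / (1 + e0) = 0.16 * 5.8 / (1 + 0.93) = 0.480829
Sc = 0.480829 * 0.270882
Sc = 0.1302 m


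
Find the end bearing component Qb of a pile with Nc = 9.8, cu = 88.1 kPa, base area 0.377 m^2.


Using Qb = Nc * cu * Ab
Qb = 9.8 * 88.1 * 0.377
Qb = 325.49 kN


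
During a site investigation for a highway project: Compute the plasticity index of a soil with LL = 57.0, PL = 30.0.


Using PI = LL - PL
PI = 57.0 - 30.0
PI = 27.0


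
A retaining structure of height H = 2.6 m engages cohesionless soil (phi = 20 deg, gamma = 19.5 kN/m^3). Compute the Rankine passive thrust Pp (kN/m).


Result: 134.43 kN/m

Derivation:
Compute passive earth pressure coefficient:
Kp = tan^2(45 + phi/2) = tan^2(55.0) = 2.039607
Compute passive force:
Pp = 0.5 * Kp * gamma * H^2
Pp = 0.5 * 2.039607 * 19.5 * 2.6^2
Pp = 134.43 kN/m


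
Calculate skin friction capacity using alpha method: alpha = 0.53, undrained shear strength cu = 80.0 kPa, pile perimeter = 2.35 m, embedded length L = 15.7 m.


Using Qs = alpha * cu * perimeter * L
Qs = 0.53 * 80.0 * 2.35 * 15.7
Qs = 1564.35 kN


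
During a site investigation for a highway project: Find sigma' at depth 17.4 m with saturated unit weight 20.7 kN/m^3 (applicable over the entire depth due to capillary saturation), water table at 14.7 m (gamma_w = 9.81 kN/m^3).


Result: 333.69 kPa

Derivation:
Total stress = gamma_sat * depth
sigma = 20.7 * 17.4 = 360.18 kPa
Pore water pressure u = gamma_w * (depth - d_wt)
u = 9.81 * (17.4 - 14.7) = 26.487 kPa
Effective stress = sigma - u
sigma' = 360.18 - 26.487 = 333.69 kPa


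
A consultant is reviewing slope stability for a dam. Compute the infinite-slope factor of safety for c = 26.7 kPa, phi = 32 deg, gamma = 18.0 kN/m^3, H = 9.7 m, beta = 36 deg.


Using Fs = c / (gamma*H*sin(beta)*cos(beta)) + tan(phi)/tan(beta)
Cohesion contribution = 26.7 / (18.0*9.7*sin(36)*cos(36))
Cohesion contribution = 0.321581
Friction contribution = tan(32)/tan(36) = 0.860059
Fs = 0.321581 + 0.860059
Fs = 1.182


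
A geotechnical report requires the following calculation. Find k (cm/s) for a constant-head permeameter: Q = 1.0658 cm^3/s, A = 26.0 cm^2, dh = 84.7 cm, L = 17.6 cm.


Result: 0.008518 cm/s

Derivation:
Compute hydraulic gradient:
i = dh / L = 84.7 / 17.6 = 4.8125
Then apply Darcy's law:
k = Q / (A * i)
k = 1.0658 / (26.0 * 4.8125)
k = 1.0658 / 125.125
k = 0.008518 cm/s


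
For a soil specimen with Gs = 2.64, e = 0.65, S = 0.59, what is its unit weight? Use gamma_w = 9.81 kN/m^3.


Using gamma = gamma_w * (Gs + S*e) / (1 + e)
Numerator: Gs + S*e = 2.64 + 0.59*0.65 = 3.0235
Denominator: 1 + e = 1 + 0.65 = 1.65
gamma = 9.81 * 3.0235 / 1.65
gamma = 17.976 kN/m^3


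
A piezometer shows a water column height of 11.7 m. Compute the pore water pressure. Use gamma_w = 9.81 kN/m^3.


Using u = gamma_w * h_w
u = 9.81 * 11.7
u = 114.78 kPa


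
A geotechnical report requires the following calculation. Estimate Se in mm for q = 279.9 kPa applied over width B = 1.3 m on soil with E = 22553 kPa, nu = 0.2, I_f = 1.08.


Using Se = q * B * (1 - nu^2) * I_f / E
1 - nu^2 = 1 - 0.2^2 = 0.96
Se = 279.9 * 1.3 * 0.96 * 1.08 / 22553
Se = 0.016728 m
Convert to mm: Se = 0.016728 * 1000 = 16.728 mm


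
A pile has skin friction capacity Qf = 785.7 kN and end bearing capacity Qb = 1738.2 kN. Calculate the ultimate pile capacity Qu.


Using Qu = Qf + Qb
Qu = 785.7 + 1738.2
Qu = 2523.9 kN


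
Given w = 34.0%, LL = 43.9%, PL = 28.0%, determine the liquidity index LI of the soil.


First compute the plasticity index:
PI = LL - PL = 43.9 - 28.0 = 15.9
Then compute the liquidity index:
LI = (w - PL) / PI
LI = (34.0 - 28.0) / 15.9
LI = 0.377


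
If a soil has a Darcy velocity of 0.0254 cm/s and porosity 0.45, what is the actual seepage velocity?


Using v_s = v_d / n
v_s = 0.0254 / 0.45
v_s = 0.05644 cm/s


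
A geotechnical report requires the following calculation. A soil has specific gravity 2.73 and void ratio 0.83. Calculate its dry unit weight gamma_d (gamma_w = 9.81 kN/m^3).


Result: 14.635 kN/m^3

Derivation:
Using gamma_d = Gs * gamma_w / (1 + e)
gamma_d = 2.73 * 9.81 / (1 + 0.83)
gamma_d = 2.73 * 9.81 / 1.83
gamma_d = 14.635 kN/m^3


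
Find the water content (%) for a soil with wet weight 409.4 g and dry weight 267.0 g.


Using w = (m_wet - m_dry) / m_dry * 100
m_wet - m_dry = 409.4 - 267.0 = 142.4 g
w = 142.4 / 267.0 * 100
w = 53.33 %


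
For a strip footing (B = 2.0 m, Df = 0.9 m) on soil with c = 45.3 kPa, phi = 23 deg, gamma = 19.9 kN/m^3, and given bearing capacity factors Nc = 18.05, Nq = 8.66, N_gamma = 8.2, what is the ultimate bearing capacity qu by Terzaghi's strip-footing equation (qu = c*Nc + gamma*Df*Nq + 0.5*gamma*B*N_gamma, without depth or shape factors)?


Compute qu = c*Nc + gamma*Df*Nq + 0.5*gamma*B*N_gamma
Term 1: 45.3 * 18.05 = 817.665
Term 2: 19.9 * 0.9 * 8.66 = 155.1006
Term 3: 0.5 * 19.9 * 2.0 * 8.2 = 163.18
qu = 817.665 + 155.1006 + 163.18
qu = 1135.95 kPa


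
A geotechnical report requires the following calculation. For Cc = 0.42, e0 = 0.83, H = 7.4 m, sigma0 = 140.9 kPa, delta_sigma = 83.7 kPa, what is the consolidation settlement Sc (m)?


Result: 0.3439 m

Derivation:
Using Sc = Cc * H / (1 + e0) * log10((sigma0 + delta_sigma) / sigma0)
Stress ratio = (140.9 + 83.7) / 140.9 = 1.59404
log10(1.59404) = 0.202499
Cc * H / (1 + e0) = 0.42 * 7.4 / (1 + 0.83) = 1.69836
Sc = 1.69836 * 0.202499
Sc = 0.3439 m


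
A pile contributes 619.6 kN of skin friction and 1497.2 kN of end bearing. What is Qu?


Using Qu = Qf + Qb
Qu = 619.6 + 1497.2
Qu = 2116.8 kN


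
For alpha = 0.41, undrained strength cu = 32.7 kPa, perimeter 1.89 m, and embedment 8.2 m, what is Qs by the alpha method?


Using Qs = alpha * cu * perimeter * L
Qs = 0.41 * 32.7 * 1.89 * 8.2
Qs = 207.78 kN


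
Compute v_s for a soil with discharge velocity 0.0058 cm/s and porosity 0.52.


Using v_s = v_d / n
v_s = 0.0058 / 0.52
v_s = 0.01115 cm/s


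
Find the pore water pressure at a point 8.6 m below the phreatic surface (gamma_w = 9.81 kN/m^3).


Using u = gamma_w * h_w
u = 9.81 * 8.6
u = 84.37 kPa


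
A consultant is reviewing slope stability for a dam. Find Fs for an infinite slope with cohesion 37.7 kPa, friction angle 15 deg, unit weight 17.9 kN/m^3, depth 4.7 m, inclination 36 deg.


Using Fs = c / (gamma*H*sin(beta)*cos(beta)) + tan(phi)/tan(beta)
Cohesion contribution = 37.7 / (17.9*4.7*sin(36)*cos(36))
Cohesion contribution = 0.942354
Friction contribution = tan(15)/tan(36) = 0.3688
Fs = 0.942354 + 0.3688
Fs = 1.311


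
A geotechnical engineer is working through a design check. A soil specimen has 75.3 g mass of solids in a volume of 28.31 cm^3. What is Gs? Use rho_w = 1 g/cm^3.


Result: 2.66

Derivation:
Using Gs = m_s / (V_s * rho_w)
Since rho_w = 1 g/cm^3:
Gs = 75.3 / 28.31
Gs = 2.66


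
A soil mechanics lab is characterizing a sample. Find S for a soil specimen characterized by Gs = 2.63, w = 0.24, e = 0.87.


Result: 0.7255

Derivation:
Using S = Gs * w / e
S = 2.63 * 0.24 / 0.87
S = 0.7255


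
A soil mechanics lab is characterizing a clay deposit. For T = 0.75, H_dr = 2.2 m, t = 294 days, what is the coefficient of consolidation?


Result: 0.01235 m^2/day

Derivation:
Using cv = T * H_dr^2 / t
H_dr^2 = 2.2^2 = 4.84
cv = 0.75 * 4.84 / 294
cv = 0.01235 m^2/day


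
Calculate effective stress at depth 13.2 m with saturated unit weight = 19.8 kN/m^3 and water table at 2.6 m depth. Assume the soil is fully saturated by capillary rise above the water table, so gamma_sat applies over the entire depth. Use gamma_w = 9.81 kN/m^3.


Result: 157.37 kPa

Derivation:
Total stress = gamma_sat * depth
sigma = 19.8 * 13.2 = 261.36 kPa
Pore water pressure u = gamma_w * (depth - d_wt)
u = 9.81 * (13.2 - 2.6) = 103.986 kPa
Effective stress = sigma - u
sigma' = 261.36 - 103.986 = 157.37 kPa


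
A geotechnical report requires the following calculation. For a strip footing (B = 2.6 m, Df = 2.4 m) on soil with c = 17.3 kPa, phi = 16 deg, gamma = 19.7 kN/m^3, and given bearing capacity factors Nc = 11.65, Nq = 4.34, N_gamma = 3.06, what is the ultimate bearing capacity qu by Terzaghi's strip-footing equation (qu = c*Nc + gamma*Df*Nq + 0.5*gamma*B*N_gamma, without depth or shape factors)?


Compute qu = c*Nc + gamma*Df*Nq + 0.5*gamma*B*N_gamma
Term 1: 17.3 * 11.65 = 201.545
Term 2: 19.7 * 2.4 * 4.34 = 205.1952
Term 3: 0.5 * 19.7 * 2.6 * 3.06 = 78.3666
qu = 201.545 + 205.1952 + 78.3666
qu = 485.11 kPa


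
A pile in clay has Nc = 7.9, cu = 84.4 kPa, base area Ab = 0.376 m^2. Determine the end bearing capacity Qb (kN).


Using Qb = Nc * cu * Ab
Qb = 7.9 * 84.4 * 0.376
Qb = 250.7 kN


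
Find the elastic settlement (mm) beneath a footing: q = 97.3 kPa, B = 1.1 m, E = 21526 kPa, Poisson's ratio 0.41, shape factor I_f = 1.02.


Using Se = q * B * (1 - nu^2) * I_f / E
1 - nu^2 = 1 - 0.41^2 = 0.8319
Se = 97.3 * 1.1 * 0.8319 * 1.02 / 21526
Se = 0.004219 m
Convert to mm: Se = 0.004219 * 1000 = 4.219 mm


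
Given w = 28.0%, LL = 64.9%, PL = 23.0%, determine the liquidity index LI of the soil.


Result: 0.119

Derivation:
First compute the plasticity index:
PI = LL - PL = 64.9 - 23.0 = 41.9
Then compute the liquidity index:
LI = (w - PL) / PI
LI = (28.0 - 23.0) / 41.9
LI = 0.119


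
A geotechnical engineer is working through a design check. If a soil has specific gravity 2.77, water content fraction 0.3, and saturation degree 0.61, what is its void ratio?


Using the relation e = Gs * w / S
e = 2.77 * 0.3 / 0.61
e = 1.3623


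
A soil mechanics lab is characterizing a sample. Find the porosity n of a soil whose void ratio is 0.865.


Using the relation n = e / (1 + e)
n = 0.865 / (1 + 0.865)
n = 0.865 / 1.865
n = 0.4638


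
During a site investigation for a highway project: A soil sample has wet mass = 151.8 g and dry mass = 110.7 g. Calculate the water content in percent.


Using w = (m_wet - m_dry) / m_dry * 100
m_wet - m_dry = 151.8 - 110.7 = 41.1 g
w = 41.1 / 110.7 * 100
w = 37.13 %


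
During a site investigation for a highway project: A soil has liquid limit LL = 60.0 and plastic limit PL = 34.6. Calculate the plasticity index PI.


Using PI = LL - PL
PI = 60.0 - 34.6
PI = 25.4


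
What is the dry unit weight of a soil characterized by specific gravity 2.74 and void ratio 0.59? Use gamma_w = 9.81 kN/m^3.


Using gamma_d = Gs * gamma_w / (1 + e)
gamma_d = 2.74 * 9.81 / (1 + 0.59)
gamma_d = 2.74 * 9.81 / 1.59
gamma_d = 16.905 kN/m^3


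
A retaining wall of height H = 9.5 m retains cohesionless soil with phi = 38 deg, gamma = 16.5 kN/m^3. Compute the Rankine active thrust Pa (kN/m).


Result: 177.12 kN/m

Derivation:
Compute active earth pressure coefficient:
Ka = tan^2(45 - phi/2) = tan^2(26.0) = 0.237883
Compute active force:
Pa = 0.5 * Ka * gamma * H^2
Pa = 0.5 * 0.237883 * 16.5 * 9.5^2
Pa = 177.12 kN/m


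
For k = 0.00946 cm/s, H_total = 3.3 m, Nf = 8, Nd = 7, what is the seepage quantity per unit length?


Result: 0.0003568 m^3/s per m

Derivation:
Convert k to m/s for unit consistency with H:
k = 0.00946 cm/s = 0.00946 / 100 m/s = 9.46e-05 m/s
Using q = k * H * Nf / Nd
Nf / Nd = 8 / 7 = 1.1429
q = 9.46e-05 * 3.3 * 1.1429
q = 0.0003568 m^3/s per m


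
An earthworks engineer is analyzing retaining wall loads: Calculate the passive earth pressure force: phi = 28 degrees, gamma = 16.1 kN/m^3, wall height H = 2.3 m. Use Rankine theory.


Result: 117.95 kN/m

Derivation:
Compute passive earth pressure coefficient:
Kp = tan^2(45 + phi/2) = tan^2(59.0) = 2.769826
Compute passive force:
Pp = 0.5 * Kp * gamma * H^2
Pp = 0.5 * 2.769826 * 16.1 * 2.3^2
Pp = 117.95 kN/m


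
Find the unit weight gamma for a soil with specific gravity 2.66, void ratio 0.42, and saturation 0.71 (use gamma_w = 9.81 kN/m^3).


Result: 20.437 kN/m^3

Derivation:
Using gamma = gamma_w * (Gs + S*e) / (1 + e)
Numerator: Gs + S*e = 2.66 + 0.71*0.42 = 2.9582
Denominator: 1 + e = 1 + 0.42 = 1.42
gamma = 9.81 * 2.9582 / 1.42
gamma = 20.437 kN/m^3


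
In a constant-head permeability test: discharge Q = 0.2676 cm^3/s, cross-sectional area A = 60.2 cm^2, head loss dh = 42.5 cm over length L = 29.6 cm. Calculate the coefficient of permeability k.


Compute hydraulic gradient:
i = dh / L = 42.5 / 29.6 = 1.43581
Then apply Darcy's law:
k = Q / (A * i)
k = 0.2676 / (60.2 * 1.43581)
k = 0.2676 / 86.4358
k = 0.003096 cm/s


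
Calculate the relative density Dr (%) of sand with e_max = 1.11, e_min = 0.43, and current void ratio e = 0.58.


Result: 77.94 %

Derivation:
Using Dr = (e_max - e) / (e_max - e_min) * 100
e_max - e = 1.11 - 0.58 = 0.53
e_max - e_min = 1.11 - 0.43 = 0.68
Dr = 0.53 / 0.68 * 100
Dr = 77.94 %


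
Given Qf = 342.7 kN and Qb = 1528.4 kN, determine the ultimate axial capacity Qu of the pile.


Using Qu = Qf + Qb
Qu = 342.7 + 1528.4
Qu = 1871.1 kN


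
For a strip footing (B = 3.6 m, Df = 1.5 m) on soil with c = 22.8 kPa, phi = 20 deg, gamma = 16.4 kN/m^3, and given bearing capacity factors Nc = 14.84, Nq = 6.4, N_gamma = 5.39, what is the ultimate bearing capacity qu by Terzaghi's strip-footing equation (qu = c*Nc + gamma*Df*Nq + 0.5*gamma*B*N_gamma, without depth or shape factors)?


Result: 654.9 kPa

Derivation:
Compute qu = c*Nc + gamma*Df*Nq + 0.5*gamma*B*N_gamma
Term 1: 22.8 * 14.84 = 338.352
Term 2: 16.4 * 1.5 * 6.4 = 157.44
Term 3: 0.5 * 16.4 * 3.6 * 5.39 = 159.1128
qu = 338.352 + 157.44 + 159.1128
qu = 654.9 kPa


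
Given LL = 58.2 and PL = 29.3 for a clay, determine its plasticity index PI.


Using PI = LL - PL
PI = 58.2 - 29.3
PI = 28.9


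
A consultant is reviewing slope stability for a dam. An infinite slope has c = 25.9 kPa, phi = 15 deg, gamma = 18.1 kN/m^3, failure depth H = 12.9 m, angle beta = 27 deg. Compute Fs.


Using Fs = c / (gamma*H*sin(beta)*cos(beta)) + tan(phi)/tan(beta)
Cohesion contribution = 25.9 / (18.1*12.9*sin(27)*cos(27))
Cohesion contribution = 0.274223
Friction contribution = tan(15)/tan(27) = 0.52588
Fs = 0.274223 + 0.52588
Fs = 0.8


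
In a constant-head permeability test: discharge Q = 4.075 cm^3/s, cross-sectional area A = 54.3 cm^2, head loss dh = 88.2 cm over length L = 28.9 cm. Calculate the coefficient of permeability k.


Compute hydraulic gradient:
i = dh / L = 88.2 / 28.9 = 3.0519
Then apply Darcy's law:
k = Q / (A * i)
k = 4.075 / (54.3 * 3.0519)
k = 4.075 / 165.718
k = 0.02459 cm/s


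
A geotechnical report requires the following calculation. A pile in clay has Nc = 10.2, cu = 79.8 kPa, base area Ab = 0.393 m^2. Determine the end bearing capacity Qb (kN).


Result: 319.89 kN

Derivation:
Using Qb = Nc * cu * Ab
Qb = 10.2 * 79.8 * 0.393
Qb = 319.89 kN


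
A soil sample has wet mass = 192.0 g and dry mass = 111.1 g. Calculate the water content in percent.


Result: 72.82 %

Derivation:
Using w = (m_wet - m_dry) / m_dry * 100
m_wet - m_dry = 192.0 - 111.1 = 80.9 g
w = 80.9 / 111.1 * 100
w = 72.82 %


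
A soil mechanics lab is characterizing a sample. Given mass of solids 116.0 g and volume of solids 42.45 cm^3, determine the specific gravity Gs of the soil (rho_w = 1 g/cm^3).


Using Gs = m_s / (V_s * rho_w)
Since rho_w = 1 g/cm^3:
Gs = 116.0 / 42.45
Gs = 2.733


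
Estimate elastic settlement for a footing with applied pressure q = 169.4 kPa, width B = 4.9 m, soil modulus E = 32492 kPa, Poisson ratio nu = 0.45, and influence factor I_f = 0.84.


Using Se = q * B * (1 - nu^2) * I_f / E
1 - nu^2 = 1 - 0.45^2 = 0.7975
Se = 169.4 * 4.9 * 0.7975 * 0.84 / 32492
Se = 0.017114 m
Convert to mm: Se = 0.017114 * 1000 = 17.114 mm


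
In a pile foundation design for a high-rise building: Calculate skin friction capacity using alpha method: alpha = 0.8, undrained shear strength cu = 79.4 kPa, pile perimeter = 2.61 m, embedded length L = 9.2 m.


Using Qs = alpha * cu * perimeter * L
Qs = 0.8 * 79.4 * 2.61 * 9.2
Qs = 1525.24 kN


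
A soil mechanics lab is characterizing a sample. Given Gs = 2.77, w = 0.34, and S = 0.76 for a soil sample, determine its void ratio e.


Using the relation e = Gs * w / S
e = 2.77 * 0.34 / 0.76
e = 1.2392


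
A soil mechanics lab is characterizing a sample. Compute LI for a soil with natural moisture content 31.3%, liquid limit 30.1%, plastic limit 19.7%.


Result: 1.115

Derivation:
First compute the plasticity index:
PI = LL - PL = 30.1 - 19.7 = 10.4
Then compute the liquidity index:
LI = (w - PL) / PI
LI = (31.3 - 19.7) / 10.4
LI = 1.115


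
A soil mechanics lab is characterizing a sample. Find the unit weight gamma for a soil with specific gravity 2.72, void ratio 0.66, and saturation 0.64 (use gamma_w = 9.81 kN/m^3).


Using gamma = gamma_w * (Gs + S*e) / (1 + e)
Numerator: Gs + S*e = 2.72 + 0.64*0.66 = 3.1424
Denominator: 1 + e = 1 + 0.66 = 1.66
gamma = 9.81 * 3.1424 / 1.66
gamma = 18.57 kN/m^3


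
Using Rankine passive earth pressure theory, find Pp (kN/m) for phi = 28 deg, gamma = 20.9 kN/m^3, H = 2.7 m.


Compute passive earth pressure coefficient:
Kp = tan^2(45 + phi/2) = tan^2(59.0) = 2.769826
Compute passive force:
Pp = 0.5 * Kp * gamma * H^2
Pp = 0.5 * 2.769826 * 20.9 * 2.7^2
Pp = 211.01 kN/m


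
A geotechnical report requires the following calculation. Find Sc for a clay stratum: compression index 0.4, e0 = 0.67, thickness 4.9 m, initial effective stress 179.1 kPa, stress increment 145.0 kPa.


Using Sc = Cc * H / (1 + e0) * log10((sigma0 + delta_sigma) / sigma0)
Stress ratio = (179.1 + 145.0) / 179.1 = 1.8096
log10(1.8096) = 0.257583
Cc * H / (1 + e0) = 0.4 * 4.9 / (1 + 0.67) = 1.17365
Sc = 1.17365 * 0.257583
Sc = 0.3023 m


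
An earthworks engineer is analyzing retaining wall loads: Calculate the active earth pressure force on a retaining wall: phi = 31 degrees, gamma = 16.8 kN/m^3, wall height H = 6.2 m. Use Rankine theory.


Result: 103.36 kN/m

Derivation:
Compute active earth pressure coefficient:
Ka = tan^2(45 - phi/2) = tan^2(29.5) = 0.320099
Compute active force:
Pa = 0.5 * Ka * gamma * H^2
Pa = 0.5 * 0.320099 * 16.8 * 6.2^2
Pa = 103.36 kN/m


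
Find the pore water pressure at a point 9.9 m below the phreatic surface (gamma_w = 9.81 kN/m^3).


Result: 97.12 kPa

Derivation:
Using u = gamma_w * h_w
u = 9.81 * 9.9
u = 97.12 kPa


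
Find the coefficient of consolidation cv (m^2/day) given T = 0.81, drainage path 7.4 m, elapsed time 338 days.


Result: 0.13123 m^2/day

Derivation:
Using cv = T * H_dr^2 / t
H_dr^2 = 7.4^2 = 54.76
cv = 0.81 * 54.76 / 338
cv = 0.13123 m^2/day


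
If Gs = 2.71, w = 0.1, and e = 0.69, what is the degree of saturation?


Using S = Gs * w / e
S = 2.71 * 0.1 / 0.69
S = 0.3928


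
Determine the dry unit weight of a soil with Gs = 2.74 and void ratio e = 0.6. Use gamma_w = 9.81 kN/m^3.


Result: 16.8 kN/m^3

Derivation:
Using gamma_d = Gs * gamma_w / (1 + e)
gamma_d = 2.74 * 9.81 / (1 + 0.6)
gamma_d = 2.74 * 9.81 / 1.6
gamma_d = 16.8 kN/m^3


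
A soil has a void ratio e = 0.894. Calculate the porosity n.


Using the relation n = e / (1 + e)
n = 0.894 / (1 + 0.894)
n = 0.894 / 1.894
n = 0.472


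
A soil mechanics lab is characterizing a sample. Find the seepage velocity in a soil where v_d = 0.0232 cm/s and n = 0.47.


Using v_s = v_d / n
v_s = 0.0232 / 0.47
v_s = 0.04936 cm/s


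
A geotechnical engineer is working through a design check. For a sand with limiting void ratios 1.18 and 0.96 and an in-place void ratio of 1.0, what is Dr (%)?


Result: 81.82 %

Derivation:
Using Dr = (e_max - e) / (e_max - e_min) * 100
e_max - e = 1.18 - 1.0 = 0.18
e_max - e_min = 1.18 - 0.96 = 0.22
Dr = 0.18 / 0.22 * 100
Dr = 81.82 %


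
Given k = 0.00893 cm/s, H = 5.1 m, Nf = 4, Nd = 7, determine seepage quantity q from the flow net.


Result: 0.0002602 m^3/s per m

Derivation:
Convert k to m/s for unit consistency with H:
k = 0.00893 cm/s = 0.00893 / 100 m/s = 8.93e-05 m/s
Using q = k * H * Nf / Nd
Nf / Nd = 4 / 7 = 0.5714
q = 8.93e-05 * 5.1 * 0.5714
q = 0.0002602 m^3/s per m


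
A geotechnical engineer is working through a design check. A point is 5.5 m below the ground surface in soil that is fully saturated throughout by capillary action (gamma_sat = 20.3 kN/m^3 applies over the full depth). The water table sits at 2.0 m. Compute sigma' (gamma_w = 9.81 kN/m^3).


Total stress = gamma_sat * depth
sigma = 20.3 * 5.5 = 111.65 kPa
Pore water pressure u = gamma_w * (depth - d_wt)
u = 9.81 * (5.5 - 2.0) = 34.335 kPa
Effective stress = sigma - u
sigma' = 111.65 - 34.335 = 77.32 kPa


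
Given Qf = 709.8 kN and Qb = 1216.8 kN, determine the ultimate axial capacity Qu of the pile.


Using Qu = Qf + Qb
Qu = 709.8 + 1216.8
Qu = 1926.6 kN


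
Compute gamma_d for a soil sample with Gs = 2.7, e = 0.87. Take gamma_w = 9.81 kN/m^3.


Using gamma_d = Gs * gamma_w / (1 + e)
gamma_d = 2.7 * 9.81 / (1 + 0.87)
gamma_d = 2.7 * 9.81 / 1.87
gamma_d = 14.164 kN/m^3


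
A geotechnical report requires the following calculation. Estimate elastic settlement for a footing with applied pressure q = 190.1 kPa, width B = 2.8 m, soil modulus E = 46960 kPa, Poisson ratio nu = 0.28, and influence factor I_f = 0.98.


Using Se = q * B * (1 - nu^2) * I_f / E
1 - nu^2 = 1 - 0.28^2 = 0.9216
Se = 190.1 * 2.8 * 0.9216 * 0.98 / 46960
Se = 0.010237 m
Convert to mm: Se = 0.010237 * 1000 = 10.237 mm


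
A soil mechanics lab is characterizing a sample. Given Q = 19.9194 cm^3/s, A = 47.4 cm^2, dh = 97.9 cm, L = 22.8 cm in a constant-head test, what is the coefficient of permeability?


Result: 0.09787 cm/s

Derivation:
Compute hydraulic gradient:
i = dh / L = 97.9 / 22.8 = 4.29386
Then apply Darcy's law:
k = Q / (A * i)
k = 19.9194 / (47.4 * 4.29386)
k = 19.9194 / 203.529
k = 0.09787 cm/s


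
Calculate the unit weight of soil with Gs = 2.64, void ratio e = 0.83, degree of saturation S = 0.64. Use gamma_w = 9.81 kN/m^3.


Using gamma = gamma_w * (Gs + S*e) / (1 + e)
Numerator: Gs + S*e = 2.64 + 0.64*0.83 = 3.1712
Denominator: 1 + e = 1 + 0.83 = 1.83
gamma = 9.81 * 3.1712 / 1.83
gamma = 17.0 kN/m^3


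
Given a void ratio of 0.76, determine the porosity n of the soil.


Result: 0.4318

Derivation:
Using the relation n = e / (1 + e)
n = 0.76 / (1 + 0.76)
n = 0.76 / 1.76
n = 0.4318


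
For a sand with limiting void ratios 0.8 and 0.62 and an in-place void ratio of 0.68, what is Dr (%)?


Using Dr = (e_max - e) / (e_max - e_min) * 100
e_max - e = 0.8 - 0.68 = 0.12
e_max - e_min = 0.8 - 0.62 = 0.18
Dr = 0.12 / 0.18 * 100
Dr = 66.67 %


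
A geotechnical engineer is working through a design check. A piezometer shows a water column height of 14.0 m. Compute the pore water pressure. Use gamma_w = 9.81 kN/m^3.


Result: 137.34 kPa

Derivation:
Using u = gamma_w * h_w
u = 9.81 * 14.0
u = 137.34 kPa


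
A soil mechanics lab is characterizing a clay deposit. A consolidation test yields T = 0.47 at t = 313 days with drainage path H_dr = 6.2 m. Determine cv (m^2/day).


Result: 0.05772 m^2/day

Derivation:
Using cv = T * H_dr^2 / t
H_dr^2 = 6.2^2 = 38.44
cv = 0.47 * 38.44 / 313
cv = 0.05772 m^2/day


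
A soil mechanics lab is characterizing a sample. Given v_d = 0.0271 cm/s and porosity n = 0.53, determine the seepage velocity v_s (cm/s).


Using v_s = v_d / n
v_s = 0.0271 / 0.53
v_s = 0.05113 cm/s


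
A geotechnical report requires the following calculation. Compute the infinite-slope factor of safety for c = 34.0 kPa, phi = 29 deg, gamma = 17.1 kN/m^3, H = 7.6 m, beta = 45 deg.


Using Fs = c / (gamma*H*sin(beta)*cos(beta)) + tan(phi)/tan(beta)
Cohesion contribution = 34.0 / (17.1*7.6*sin(45)*cos(45))
Cohesion contribution = 0.523238
Friction contribution = tan(29)/tan(45) = 0.554309
Fs = 0.523238 + 0.554309
Fs = 1.078


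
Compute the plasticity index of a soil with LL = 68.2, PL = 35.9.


Using PI = LL - PL
PI = 68.2 - 35.9
PI = 32.3


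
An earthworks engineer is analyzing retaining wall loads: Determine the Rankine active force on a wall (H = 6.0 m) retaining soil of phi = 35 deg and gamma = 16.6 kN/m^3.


Compute active earth pressure coefficient:
Ka = tan^2(45 - phi/2) = tan^2(27.5) = 0.27099
Compute active force:
Pa = 0.5 * Ka * gamma * H^2
Pa = 0.5 * 0.27099 * 16.6 * 6.0^2
Pa = 80.97 kN/m


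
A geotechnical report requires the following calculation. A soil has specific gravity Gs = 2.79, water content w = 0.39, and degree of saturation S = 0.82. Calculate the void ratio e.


Result: 1.327

Derivation:
Using the relation e = Gs * w / S
e = 2.79 * 0.39 / 0.82
e = 1.327


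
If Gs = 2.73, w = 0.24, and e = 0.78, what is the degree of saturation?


Using S = Gs * w / e
S = 2.73 * 0.24 / 0.78
S = 0.84


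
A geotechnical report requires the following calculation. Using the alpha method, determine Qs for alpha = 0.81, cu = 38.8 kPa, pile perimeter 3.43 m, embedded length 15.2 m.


Using Qs = alpha * cu * perimeter * L
Qs = 0.81 * 38.8 * 3.43 * 15.2
Qs = 1638.53 kN


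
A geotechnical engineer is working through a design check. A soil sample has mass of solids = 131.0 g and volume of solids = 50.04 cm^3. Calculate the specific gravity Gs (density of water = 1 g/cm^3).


Using Gs = m_s / (V_s * rho_w)
Since rho_w = 1 g/cm^3:
Gs = 131.0 / 50.04
Gs = 2.618


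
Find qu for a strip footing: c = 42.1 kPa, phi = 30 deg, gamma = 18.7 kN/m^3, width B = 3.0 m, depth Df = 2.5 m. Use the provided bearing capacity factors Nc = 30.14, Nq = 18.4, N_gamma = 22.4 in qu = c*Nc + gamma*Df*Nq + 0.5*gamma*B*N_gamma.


Result: 2757.41 kPa

Derivation:
Compute qu = c*Nc + gamma*Df*Nq + 0.5*gamma*B*N_gamma
Term 1: 42.1 * 30.14 = 1268.894
Term 2: 18.7 * 2.5 * 18.4 = 860.2
Term 3: 0.5 * 18.7 * 3.0 * 22.4 = 628.32
qu = 1268.894 + 860.2 + 628.32
qu = 2757.41 kPa


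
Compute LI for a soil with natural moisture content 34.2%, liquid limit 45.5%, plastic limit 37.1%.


First compute the plasticity index:
PI = LL - PL = 45.5 - 37.1 = 8.4
Then compute the liquidity index:
LI = (w - PL) / PI
LI = (34.2 - 37.1) / 8.4
LI = -0.345


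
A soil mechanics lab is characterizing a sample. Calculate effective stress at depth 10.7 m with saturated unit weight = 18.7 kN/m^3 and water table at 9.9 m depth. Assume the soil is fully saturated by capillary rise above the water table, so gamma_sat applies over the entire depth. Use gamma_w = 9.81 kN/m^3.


Total stress = gamma_sat * depth
sigma = 18.7 * 10.7 = 200.09 kPa
Pore water pressure u = gamma_w * (depth - d_wt)
u = 9.81 * (10.7 - 9.9) = 7.848 kPa
Effective stress = sigma - u
sigma' = 200.09 - 7.848 = 192.24 kPa


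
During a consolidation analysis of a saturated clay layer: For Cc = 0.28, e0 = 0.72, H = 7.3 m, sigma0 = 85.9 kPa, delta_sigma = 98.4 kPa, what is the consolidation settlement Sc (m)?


Result: 0.394 m

Derivation:
Using Sc = Cc * H / (1 + e0) * log10((sigma0 + delta_sigma) / sigma0)
Stress ratio = (85.9 + 98.4) / 85.9 = 2.14552
log10(2.14552) = 0.331532
Cc * H / (1 + e0) = 0.28 * 7.3 / (1 + 0.72) = 1.18837
Sc = 1.18837 * 0.331532
Sc = 0.394 m


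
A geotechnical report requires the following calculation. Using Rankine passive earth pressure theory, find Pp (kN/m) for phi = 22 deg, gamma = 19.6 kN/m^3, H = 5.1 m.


Compute passive earth pressure coefficient:
Kp = tan^2(45 + phi/2) = tan^2(56.0) = 2.197987
Compute passive force:
Pp = 0.5 * Kp * gamma * H^2
Pp = 0.5 * 2.197987 * 19.6 * 5.1^2
Pp = 560.26 kN/m


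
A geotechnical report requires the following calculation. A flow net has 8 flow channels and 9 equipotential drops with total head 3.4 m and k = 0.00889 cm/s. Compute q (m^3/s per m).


Result: 0.0002687 m^3/s per m

Derivation:
Convert k to m/s for unit consistency with H:
k = 0.00889 cm/s = 0.00889 / 100 m/s = 8.89e-05 m/s
Using q = k * H * Nf / Nd
Nf / Nd = 8 / 9 = 0.8889
q = 8.89e-05 * 3.4 * 0.8889
q = 0.0002687 m^3/s per m


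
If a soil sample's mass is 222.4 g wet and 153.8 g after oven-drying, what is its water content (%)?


Using w = (m_wet - m_dry) / m_dry * 100
m_wet - m_dry = 222.4 - 153.8 = 68.6 g
w = 68.6 / 153.8 * 100
w = 44.6 %


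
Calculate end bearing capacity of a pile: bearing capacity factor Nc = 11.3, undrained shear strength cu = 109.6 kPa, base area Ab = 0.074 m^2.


Using Qb = Nc * cu * Ab
Qb = 11.3 * 109.6 * 0.074
Qb = 91.65 kN


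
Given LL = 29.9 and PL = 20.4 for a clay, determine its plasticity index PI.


Using PI = LL - PL
PI = 29.9 - 20.4
PI = 9.5


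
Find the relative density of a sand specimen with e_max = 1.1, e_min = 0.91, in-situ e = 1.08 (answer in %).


Using Dr = (e_max - e) / (e_max - e_min) * 100
e_max - e = 1.1 - 1.08 = 0.02
e_max - e_min = 1.1 - 0.91 = 0.19
Dr = 0.02 / 0.19 * 100
Dr = 10.53 %


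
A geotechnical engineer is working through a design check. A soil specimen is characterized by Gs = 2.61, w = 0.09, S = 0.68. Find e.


Using the relation e = Gs * w / S
e = 2.61 * 0.09 / 0.68
e = 0.3454


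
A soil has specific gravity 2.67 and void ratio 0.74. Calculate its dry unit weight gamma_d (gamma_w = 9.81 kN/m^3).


Using gamma_d = Gs * gamma_w / (1 + e)
gamma_d = 2.67 * 9.81 / (1 + 0.74)
gamma_d = 2.67 * 9.81 / 1.74
gamma_d = 15.053 kN/m^3


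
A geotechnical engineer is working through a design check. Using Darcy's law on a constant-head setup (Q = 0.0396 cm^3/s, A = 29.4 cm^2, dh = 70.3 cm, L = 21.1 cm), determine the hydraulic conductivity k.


Compute hydraulic gradient:
i = dh / L = 70.3 / 21.1 = 3.33175
Then apply Darcy's law:
k = Q / (A * i)
k = 0.0396 / (29.4 * 3.33175)
k = 0.0396 / 97.9536
k = 0.000404 cm/s


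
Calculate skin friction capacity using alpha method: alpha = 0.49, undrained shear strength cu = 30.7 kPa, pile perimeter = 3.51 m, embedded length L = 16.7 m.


Using Qs = alpha * cu * perimeter * L
Qs = 0.49 * 30.7 * 3.51 * 16.7
Qs = 881.78 kN


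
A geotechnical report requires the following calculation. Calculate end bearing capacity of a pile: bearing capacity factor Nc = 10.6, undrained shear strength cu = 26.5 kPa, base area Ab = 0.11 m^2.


Result: 30.9 kN

Derivation:
Using Qb = Nc * cu * Ab
Qb = 10.6 * 26.5 * 0.11
Qb = 30.9 kN


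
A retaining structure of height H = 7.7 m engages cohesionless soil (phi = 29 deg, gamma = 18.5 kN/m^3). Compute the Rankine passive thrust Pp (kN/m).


Compute passive earth pressure coefficient:
Kp = tan^2(45 + phi/2) = tan^2(59.5) = 2.88206
Compute passive force:
Pp = 0.5 * Kp * gamma * H^2
Pp = 0.5 * 2.88206 * 18.5 * 7.7^2
Pp = 1580.62 kN/m


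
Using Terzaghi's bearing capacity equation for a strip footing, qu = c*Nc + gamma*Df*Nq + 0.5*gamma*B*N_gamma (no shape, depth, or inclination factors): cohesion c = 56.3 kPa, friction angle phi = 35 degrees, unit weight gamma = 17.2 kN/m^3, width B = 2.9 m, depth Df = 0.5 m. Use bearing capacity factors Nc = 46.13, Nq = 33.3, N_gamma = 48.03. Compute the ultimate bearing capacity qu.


Result: 4081.37 kPa

Derivation:
Compute qu = c*Nc + gamma*Df*Nq + 0.5*gamma*B*N_gamma
Term 1: 56.3 * 46.13 = 2597.119
Term 2: 17.2 * 0.5 * 33.3 = 286.38
Term 3: 0.5 * 17.2 * 2.9 * 48.03 = 1197.8682
qu = 2597.119 + 286.38 + 1197.8682
qu = 4081.37 kPa


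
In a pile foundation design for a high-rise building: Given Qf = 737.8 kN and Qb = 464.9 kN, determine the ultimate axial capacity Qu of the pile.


Result: 1202.7 kN

Derivation:
Using Qu = Qf + Qb
Qu = 737.8 + 464.9
Qu = 1202.7 kN


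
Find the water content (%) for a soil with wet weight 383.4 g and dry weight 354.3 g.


Using w = (m_wet - m_dry) / m_dry * 100
m_wet - m_dry = 383.4 - 354.3 = 29.1 g
w = 29.1 / 354.3 * 100
w = 8.21 %


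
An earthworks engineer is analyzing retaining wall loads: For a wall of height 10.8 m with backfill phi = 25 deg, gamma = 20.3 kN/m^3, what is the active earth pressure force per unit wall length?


Compute active earth pressure coefficient:
Ka = tan^2(45 - phi/2) = tan^2(32.5) = 0.405859
Compute active force:
Pa = 0.5 * Ka * gamma * H^2
Pa = 0.5 * 0.405859 * 20.3 * 10.8^2
Pa = 480.49 kN/m


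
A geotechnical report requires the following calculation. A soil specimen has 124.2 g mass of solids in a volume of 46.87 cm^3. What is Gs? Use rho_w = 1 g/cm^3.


Using Gs = m_s / (V_s * rho_w)
Since rho_w = 1 g/cm^3:
Gs = 124.2 / 46.87
Gs = 2.65


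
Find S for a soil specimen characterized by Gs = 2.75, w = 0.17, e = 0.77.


Using S = Gs * w / e
S = 2.75 * 0.17 / 0.77
S = 0.6071


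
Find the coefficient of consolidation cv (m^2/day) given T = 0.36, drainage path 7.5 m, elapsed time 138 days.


Result: 0.14674 m^2/day

Derivation:
Using cv = T * H_dr^2 / t
H_dr^2 = 7.5^2 = 56.25
cv = 0.36 * 56.25 / 138
cv = 0.14674 m^2/day


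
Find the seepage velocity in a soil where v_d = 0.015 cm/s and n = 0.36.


Result: 0.04167 cm/s

Derivation:
Using v_s = v_d / n
v_s = 0.015 / 0.36
v_s = 0.04167 cm/s


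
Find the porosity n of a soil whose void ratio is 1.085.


Using the relation n = e / (1 + e)
n = 1.085 / (1 + 1.085)
n = 1.085 / 2.085
n = 0.5204


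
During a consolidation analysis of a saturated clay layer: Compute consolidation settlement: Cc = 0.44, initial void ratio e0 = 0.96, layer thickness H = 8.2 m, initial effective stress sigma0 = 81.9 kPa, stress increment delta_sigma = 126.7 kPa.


Using Sc = Cc * H / (1 + e0) * log10((sigma0 + delta_sigma) / sigma0)
Stress ratio = (81.9 + 126.7) / 81.9 = 2.54701
log10(2.54701) = 0.40603
Cc * H / (1 + e0) = 0.44 * 8.2 / (1 + 0.96) = 1.84082
Sc = 1.84082 * 0.40603
Sc = 0.7474 m


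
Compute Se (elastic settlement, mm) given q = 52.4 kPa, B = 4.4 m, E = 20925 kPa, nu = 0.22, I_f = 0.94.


Using Se = q * B * (1 - nu^2) * I_f / E
1 - nu^2 = 1 - 0.22^2 = 0.9516
Se = 52.4 * 4.4 * 0.9516 * 0.94 / 20925
Se = 0.009856 m
Convert to mm: Se = 0.009856 * 1000 = 9.856 mm


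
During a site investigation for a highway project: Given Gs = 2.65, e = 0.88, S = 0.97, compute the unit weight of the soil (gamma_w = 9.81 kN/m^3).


Using gamma = gamma_w * (Gs + S*e) / (1 + e)
Numerator: Gs + S*e = 2.65 + 0.97*0.88 = 3.5036
Denominator: 1 + e = 1 + 0.88 = 1.88
gamma = 9.81 * 3.5036 / 1.88
gamma = 18.282 kN/m^3


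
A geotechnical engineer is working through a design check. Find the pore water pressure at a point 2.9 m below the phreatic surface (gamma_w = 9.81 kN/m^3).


Using u = gamma_w * h_w
u = 9.81 * 2.9
u = 28.45 kPa


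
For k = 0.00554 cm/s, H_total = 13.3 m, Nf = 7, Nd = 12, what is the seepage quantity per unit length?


Result: 0.0004298 m^3/s per m

Derivation:
Convert k to m/s for unit consistency with H:
k = 0.00554 cm/s = 0.00554 / 100 m/s = 5.54e-05 m/s
Using q = k * H * Nf / Nd
Nf / Nd = 7 / 12 = 0.5833
q = 5.54e-05 * 13.3 * 0.5833
q = 0.0004298 m^3/s per m


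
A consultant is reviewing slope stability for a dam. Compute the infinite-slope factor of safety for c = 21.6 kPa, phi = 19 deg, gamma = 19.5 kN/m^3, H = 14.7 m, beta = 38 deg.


Using Fs = c / (gamma*H*sin(beta)*cos(beta)) + tan(phi)/tan(beta)
Cohesion contribution = 21.6 / (19.5*14.7*sin(38)*cos(38))
Cohesion contribution = 0.15532
Friction contribution = tan(19)/tan(38) = 0.440719
Fs = 0.15532 + 0.440719
Fs = 0.596


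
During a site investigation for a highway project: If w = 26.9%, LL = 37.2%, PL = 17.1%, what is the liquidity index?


Result: 0.488

Derivation:
First compute the plasticity index:
PI = LL - PL = 37.2 - 17.1 = 20.1
Then compute the liquidity index:
LI = (w - PL) / PI
LI = (26.9 - 17.1) / 20.1
LI = 0.488


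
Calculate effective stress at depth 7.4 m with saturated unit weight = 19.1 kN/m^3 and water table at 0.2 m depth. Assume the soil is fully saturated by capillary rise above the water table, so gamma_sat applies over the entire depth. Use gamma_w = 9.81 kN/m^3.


Total stress = gamma_sat * depth
sigma = 19.1 * 7.4 = 141.34 kPa
Pore water pressure u = gamma_w * (depth - d_wt)
u = 9.81 * (7.4 - 0.2) = 70.632 kPa
Effective stress = sigma - u
sigma' = 141.34 - 70.632 = 70.71 kPa


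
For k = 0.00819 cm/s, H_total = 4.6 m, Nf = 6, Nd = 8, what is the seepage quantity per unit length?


Convert k to m/s for unit consistency with H:
k = 0.00819 cm/s = 0.00819 / 100 m/s = 8.19e-05 m/s
Using q = k * H * Nf / Nd
Nf / Nd = 6 / 8 = 0.75
q = 8.19e-05 * 4.6 * 0.75
q = 0.0002826 m^3/s per m


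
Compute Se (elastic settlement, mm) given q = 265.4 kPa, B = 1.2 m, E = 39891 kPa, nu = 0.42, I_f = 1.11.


Result: 7.299 mm

Derivation:
Using Se = q * B * (1 - nu^2) * I_f / E
1 - nu^2 = 1 - 0.42^2 = 0.8236
Se = 265.4 * 1.2 * 0.8236 * 1.11 / 39891
Se = 0.007299 m
Convert to mm: Se = 0.007299 * 1000 = 7.299 mm


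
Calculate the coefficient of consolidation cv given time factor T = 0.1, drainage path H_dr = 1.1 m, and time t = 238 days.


Result: 0.00051 m^2/day

Derivation:
Using cv = T * H_dr^2 / t
H_dr^2 = 1.1^2 = 1.21
cv = 0.1 * 1.21 / 238
cv = 0.00051 m^2/day


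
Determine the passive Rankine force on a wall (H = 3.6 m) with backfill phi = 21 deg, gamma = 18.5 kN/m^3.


Result: 253.79 kN/m

Derivation:
Compute passive earth pressure coefficient:
Kp = tan^2(45 + phi/2) = tan^2(55.5) = 2.117051
Compute passive force:
Pp = 0.5 * Kp * gamma * H^2
Pp = 0.5 * 2.117051 * 18.5 * 3.6^2
Pp = 253.79 kN/m


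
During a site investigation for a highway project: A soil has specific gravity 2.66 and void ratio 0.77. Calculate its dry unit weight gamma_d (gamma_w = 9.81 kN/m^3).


Result: 14.743 kN/m^3

Derivation:
Using gamma_d = Gs * gamma_w / (1 + e)
gamma_d = 2.66 * 9.81 / (1 + 0.77)
gamma_d = 2.66 * 9.81 / 1.77
gamma_d = 14.743 kN/m^3


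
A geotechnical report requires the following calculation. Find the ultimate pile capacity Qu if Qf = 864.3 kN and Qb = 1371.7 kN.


Result: 2236.0 kN

Derivation:
Using Qu = Qf + Qb
Qu = 864.3 + 1371.7
Qu = 2236.0 kN


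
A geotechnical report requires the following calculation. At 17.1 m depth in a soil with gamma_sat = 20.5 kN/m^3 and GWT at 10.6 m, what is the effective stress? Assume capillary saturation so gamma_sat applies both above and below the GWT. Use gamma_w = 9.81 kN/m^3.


Total stress = gamma_sat * depth
sigma = 20.5 * 17.1 = 350.55 kPa
Pore water pressure u = gamma_w * (depth - d_wt)
u = 9.81 * (17.1 - 10.6) = 63.765 kPa
Effective stress = sigma - u
sigma' = 350.55 - 63.765 = 286.79 kPa


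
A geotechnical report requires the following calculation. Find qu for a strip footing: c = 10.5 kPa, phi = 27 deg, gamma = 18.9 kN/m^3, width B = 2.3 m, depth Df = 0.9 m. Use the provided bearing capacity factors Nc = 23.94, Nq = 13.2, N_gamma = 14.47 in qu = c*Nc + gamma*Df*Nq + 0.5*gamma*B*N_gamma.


Compute qu = c*Nc + gamma*Df*Nq + 0.5*gamma*B*N_gamma
Term 1: 10.5 * 23.94 = 251.37
Term 2: 18.9 * 0.9 * 13.2 = 224.532
Term 3: 0.5 * 18.9 * 2.3 * 14.47 = 314.50545
qu = 251.37 + 224.532 + 314.50545
qu = 790.41 kPa


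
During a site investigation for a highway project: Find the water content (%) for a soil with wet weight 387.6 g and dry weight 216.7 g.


Result: 78.86 %

Derivation:
Using w = (m_wet - m_dry) / m_dry * 100
m_wet - m_dry = 387.6 - 216.7 = 170.9 g
w = 170.9 / 216.7 * 100
w = 78.86 %


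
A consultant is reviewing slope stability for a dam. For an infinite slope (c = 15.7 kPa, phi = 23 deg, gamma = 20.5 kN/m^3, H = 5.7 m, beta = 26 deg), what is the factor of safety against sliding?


Result: 1.211

Derivation:
Using Fs = c / (gamma*H*sin(beta)*cos(beta)) + tan(phi)/tan(beta)
Cohesion contribution = 15.7 / (20.5*5.7*sin(26)*cos(26))
Cohesion contribution = 0.341011
Friction contribution = tan(23)/tan(26) = 0.870302
Fs = 0.341011 + 0.870302
Fs = 1.211
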